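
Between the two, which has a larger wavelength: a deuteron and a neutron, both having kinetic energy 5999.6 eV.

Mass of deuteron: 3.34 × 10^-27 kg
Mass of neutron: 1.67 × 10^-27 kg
The neutron has the longer wavelength.

Using λ = h/√(2mKE):

For deuteron: λ₁ = h/√(2m₁KE) = 2.61 × 10^-13 m
For neutron: λ₂ = h/√(2m₂KE) = 3.70 × 10^-13 m

Since λ ∝ 1/√m at constant kinetic energy, the lighter particle has the longer wavelength.

The neutron has the longer de Broglie wavelength.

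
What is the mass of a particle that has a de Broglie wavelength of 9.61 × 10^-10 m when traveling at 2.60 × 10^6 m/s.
2.65 × 10^-31 kg

From the de Broglie relation λ = h/(mv), we solve for m:

m = h/(λv)
m = (6.626 × 10^-34 J·s) / (9.61 × 10^-10 m × 2.60 × 10^6 m/s)
m = 2.65 × 10^-31 kg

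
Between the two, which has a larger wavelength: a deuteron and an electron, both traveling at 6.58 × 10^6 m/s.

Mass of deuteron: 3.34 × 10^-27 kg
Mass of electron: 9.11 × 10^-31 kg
The electron has the longer wavelength.

Using λ = h/(mv), since both particles have the same velocity, the wavelength depends only on mass.

For deuteron: λ₁ = h/(m₁v) = 3.01 × 10^-14 m
For electron: λ₂ = h/(m₂v) = 1.11 × 10^-10 m

Since λ ∝ 1/m at constant velocity, the lighter particle has the longer wavelength.

The electron has the longer de Broglie wavelength.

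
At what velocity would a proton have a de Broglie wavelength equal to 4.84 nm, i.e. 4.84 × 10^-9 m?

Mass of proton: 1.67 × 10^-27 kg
8.20 × 10^1 m/s

From λ = h/(mv), solve for v:

v = h/(mλ)
v = (6.626 × 10^-34 J·s) / (1.67 × 10^-27 kg × 4.84 × 10^-9 m)
v = 8.20 × 10^1 m/s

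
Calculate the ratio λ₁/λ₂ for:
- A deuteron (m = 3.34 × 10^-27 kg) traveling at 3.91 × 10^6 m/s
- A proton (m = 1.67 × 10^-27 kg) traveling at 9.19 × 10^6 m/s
λ₁/λ₂ = 1.18

Using λ = h/(mv):

λ₁ = h/(m₁v₁) = 5.07 × 10^-14 m
λ₂ = h/(m₂v₂) = 4.32 × 10^-14 m

Ratio λ₁/λ₂ = (m₂v₂)/(m₁v₁)
         = (1.67 × 10^-27 kg × 9.19 × 10^6 m/s) / (3.34 × 10^-27 kg × 3.91 × 10^6 m/s)
         = 1.18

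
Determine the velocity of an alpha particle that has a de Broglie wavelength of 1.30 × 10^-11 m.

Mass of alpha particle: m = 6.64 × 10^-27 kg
7.68 × 10^3 m/s

From the de Broglie relation λ = h/(mv), we solve for v:

v = h/(mλ)
v = (6.626 × 10^-34 J·s) / (6.64 × 10^-27 kg × 1.30 × 10^-11 m)
v = 7.68 × 10^3 m/s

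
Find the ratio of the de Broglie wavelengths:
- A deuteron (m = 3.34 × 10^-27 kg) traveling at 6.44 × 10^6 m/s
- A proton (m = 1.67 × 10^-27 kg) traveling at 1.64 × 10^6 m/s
λ₁/λ₂ = 0.127

Using λ = h/(mv):

λ₁ = h/(m₁v₁) = 3.08 × 10^-14 m
λ₂ = h/(m₂v₂) = 2.42 × 10^-13 m

Ratio λ₁/λ₂ = (m₂v₂)/(m₁v₁)
         = (1.67 × 10^-27 kg × 1.64 × 10^6 m/s) / (3.34 × 10^-27 kg × 6.44 × 10^6 m/s)
         = 0.127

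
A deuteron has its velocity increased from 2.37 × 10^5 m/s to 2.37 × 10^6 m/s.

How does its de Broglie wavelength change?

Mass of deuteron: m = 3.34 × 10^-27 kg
The wavelength decreases by a factor of 10.

Using λ = h/(mv):

Initial wavelength: λ₁ = h/(mv₁) = 8.37 × 10^-13 m
Final wavelength: λ₂ = h/(mv₂) = 8.37 × 10^-14 m

Since λ ∝ 1/v, when velocity increases by a factor of 10, the wavelength decreases by a factor of 10.

λ₂/λ₁ = v₁/v₂ = 1/10

The wavelength decreases by a factor of 10.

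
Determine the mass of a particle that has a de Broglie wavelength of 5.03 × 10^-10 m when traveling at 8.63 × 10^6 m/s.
1.53 × 10^-31 kg

From the de Broglie relation λ = h/(mv), we solve for m:

m = h/(λv)
m = (6.626 × 10^-34 J·s) / (5.03 × 10^-10 m × 8.63 × 10^6 m/s)
m = 1.53 × 10^-31 kg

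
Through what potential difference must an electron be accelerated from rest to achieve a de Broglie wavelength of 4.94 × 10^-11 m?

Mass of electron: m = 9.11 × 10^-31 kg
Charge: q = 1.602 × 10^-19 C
616 V

From λ = h/√(2mqV), we solve for V:

λ² = h²/(2mqV)
V = h²/(2mqλ²)
V = (6.626 × 10^-34 J·s)² / (2 × 9.11 × 10^-31 kg × 1.602 × 10^-19 C × (4.94 × 10^-11 m)²)
V = 616 V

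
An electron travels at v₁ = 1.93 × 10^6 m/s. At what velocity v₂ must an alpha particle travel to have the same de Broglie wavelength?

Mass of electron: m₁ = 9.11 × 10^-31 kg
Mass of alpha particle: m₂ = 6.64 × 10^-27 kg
v₂ = 2.65 × 10^2 m/s

For equal de Broglie wavelengths: λ₁ = λ₂

h/(m₁v₁) = h/(m₂v₂)
m₁v₁ = m₂v₂
v₂ = v₁ · (m₁/m₂)

v₂ = 1.93 × 10^6 m/s × (9.11 × 10^-31 kg / 6.64 × 10^-27 kg)
v₂ = 2.65 × 10^2 m/s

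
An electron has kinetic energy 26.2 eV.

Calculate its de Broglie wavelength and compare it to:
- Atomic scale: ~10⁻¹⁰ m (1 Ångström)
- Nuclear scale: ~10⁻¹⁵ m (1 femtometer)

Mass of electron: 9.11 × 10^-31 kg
λ = 2.40 × 10^-10 m, which is larger than typical atomic dimensions (~1 Å).

Using λ = h/√(2mKE):

KE = 26.2 eV = 4.198 × 10^-18 J

λ = h/√(2mKE)
λ = (6.626 × 10^-34 J·s) / √(2 × 9.11 × 10^-31 kg × 4.198 × 10^-18 J)
λ = 2.40 × 10^-10 m

Comparison:
- Atomic scale (10⁻¹⁰ m): λ is 2.4× this size
- Nuclear scale (10⁻¹⁵ m): λ is 2.4e+05× this size

The wavelength is larger than typical atomic dimensions (~1 Å).

This wavelength is significant for atomic-scale phenomena like electron diffraction from crystal lattices.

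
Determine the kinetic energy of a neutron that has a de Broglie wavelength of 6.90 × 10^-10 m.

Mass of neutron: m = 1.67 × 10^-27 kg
2.76 × 10^-22 J (or 1.72 × 10^-3 eV)

From λ = h/√(2mKE), we solve for KE:

λ² = h²/(2mKE)
KE = h²/(2mλ²)
KE = (6.626 × 10^-34 J·s)² / (2 × 1.67 × 10^-27 kg × (6.90 × 10^-10 m)²)
KE = 2.76 × 10^-22 J
KE = 1.72 × 10^-3 eV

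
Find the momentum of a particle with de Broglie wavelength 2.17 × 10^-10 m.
3.05 × 10^-24 kg·m/s

From the de Broglie relation λ = h/p, we solve for p:

p = h/λ
p = (6.626 × 10^-34 J·s) / (2.17 × 10^-10 m)
p = 3.05 × 10^-24 kg·m/s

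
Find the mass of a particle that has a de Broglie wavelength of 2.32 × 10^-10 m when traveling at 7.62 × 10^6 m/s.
3.75 × 10^-31 kg

From the de Broglie relation λ = h/(mv), we solve for m:

m = h/(λv)
m = (6.626 × 10^-34 J·s) / (2.32 × 10^-10 m × 7.62 × 10^6 m/s)
m = 3.75 × 10^-31 kg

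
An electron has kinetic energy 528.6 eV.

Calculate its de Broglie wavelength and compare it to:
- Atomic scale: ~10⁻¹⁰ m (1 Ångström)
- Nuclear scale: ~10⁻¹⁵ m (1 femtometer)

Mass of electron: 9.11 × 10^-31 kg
λ = 5.33 × 10^-11 m, which is between nuclear and atomic scales.

Using λ = h/√(2mKE):

KE = 528.6 eV = 8.469 × 10^-17 J

λ = h/√(2mKE)
λ = (6.626 × 10^-34 J·s) / √(2 × 9.11 × 10^-31 kg × 8.469 × 10^-17 J)
λ = 5.33 × 10^-11 m

Comparison:
- Atomic scale (10⁻¹⁰ m): λ is 0.53× this size
- Nuclear scale (10⁻¹⁵ m): λ is 5.3e+04× this size

The wavelength is between nuclear and atomic scales.

This wavelength is appropriate for probing atomic structure but too large for nuclear physics experiments.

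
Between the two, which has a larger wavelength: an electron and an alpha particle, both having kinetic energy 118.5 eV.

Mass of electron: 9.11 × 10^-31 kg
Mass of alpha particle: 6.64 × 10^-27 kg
The electron has the longer wavelength.

Using λ = h/√(2mKE):

For electron: λ₁ = h/√(2m₁KE) = 1.13 × 10^-10 m
For alpha particle: λ₂ = h/√(2m₂KE) = 1.32 × 10^-12 m

Since λ ∝ 1/√m at constant kinetic energy, the lighter particle has the longer wavelength.

The electron has the longer de Broglie wavelength.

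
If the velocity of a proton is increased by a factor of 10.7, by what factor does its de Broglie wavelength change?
The wavelength decreases by a factor of 10.7.

From λ = h/(mv), the wavelength is inversely proportional to velocity:

λ ∝ 1/v

If v → 10.7v, then λ → λ/10.7

When velocity is increased by a factor of 10.7, the wavelength decreases by a factor of 10.7.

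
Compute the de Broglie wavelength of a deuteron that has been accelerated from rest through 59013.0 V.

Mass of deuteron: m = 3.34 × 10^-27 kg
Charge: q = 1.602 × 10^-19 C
8.34 × 10^-14 m

When a particle is accelerated through voltage V, it gains kinetic energy KE = qV.

The de Broglie wavelength is then λ = h/√(2mqV):

λ = h/√(2mqV)
λ = (6.626 × 10^-34 J·s) / √(2 × 3.34 × 10^-27 kg × 1.602 × 10^-19 C × 59013.0 V)
λ = 8.34 × 10^-14 m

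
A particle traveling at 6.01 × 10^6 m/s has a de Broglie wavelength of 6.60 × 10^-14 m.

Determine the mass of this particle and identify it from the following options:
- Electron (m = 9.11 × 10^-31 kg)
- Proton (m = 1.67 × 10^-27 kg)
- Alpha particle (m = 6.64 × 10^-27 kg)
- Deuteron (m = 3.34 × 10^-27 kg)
The particle is a proton.

From λ = h/(mv), solve for mass:

m = h/(λv)
m = (6.626 × 10^-34 J·s) / (6.60 × 10^-14 m × 6.01 × 10^6 m/s)
m = 1.67 × 10^-27 kg

Comparing with the listed masses, this is closest to a proton.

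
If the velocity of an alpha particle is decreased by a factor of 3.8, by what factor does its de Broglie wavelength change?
The wavelength increases by a factor of 3.8.

From λ = h/(mv), the wavelength is inversely proportional to velocity:

λ ∝ 1/v

If v → v/3.8, then λ → 3.8λ

When velocity is decreased by a factor of 3.8, the wavelength increases by a factor of 3.8.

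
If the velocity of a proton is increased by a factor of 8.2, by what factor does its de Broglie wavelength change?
The wavelength decreases by a factor of 8.2.

From λ = h/(mv), the wavelength is inversely proportional to velocity:

λ ∝ 1/v

If v → 8.2v, then λ → λ/8.2

When velocity is increased by a factor of 8.2, the wavelength decreases by a factor of 8.2.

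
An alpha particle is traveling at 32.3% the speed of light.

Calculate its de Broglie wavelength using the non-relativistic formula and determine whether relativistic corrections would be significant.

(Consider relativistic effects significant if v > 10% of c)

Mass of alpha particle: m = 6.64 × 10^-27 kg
Yes, relativistic corrections are needed.

Using the non-relativistic de Broglie formula λ = h/(mv):

v = 32.3% × c = 9.683 × 10^7 m/s

λ = h/(mv)
λ = (6.626 × 10^-34 J·s) / (6.64 × 10^-27 kg × 9.683 × 10^7 m/s)
λ = 1.03 × 10^-15 m

Since v = 32.3% of c > 10% of c, relativistic corrections ARE significant and the actual wavelength would differ from this non-relativistic estimate.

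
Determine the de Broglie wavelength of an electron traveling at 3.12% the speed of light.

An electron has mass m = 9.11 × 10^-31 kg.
7.78 × 10^-11 m

Using the de Broglie relation λ = h/(mv):

v = 3.12% × c = 9.354 × 10^6 m/s

λ = h/(mv)
λ = (6.626 × 10^-34 J·s) / (9.11 × 10^-31 kg × 9.354 × 10^6 m/s)
λ = 7.78 × 10^-11 m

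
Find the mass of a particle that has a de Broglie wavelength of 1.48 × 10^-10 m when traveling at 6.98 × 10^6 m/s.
6.41 × 10^-31 kg

From the de Broglie relation λ = h/(mv), we solve for m:

m = h/(λv)
m = (6.626 × 10^-34 J·s) / (1.48 × 10^-10 m × 6.98 × 10^6 m/s)
m = 6.41 × 10^-31 kg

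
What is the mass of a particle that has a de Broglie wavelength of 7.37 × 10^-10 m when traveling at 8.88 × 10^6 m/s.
1.01 × 10^-31 kg

From the de Broglie relation λ = h/(mv), we solve for m:

m = h/(λv)
m = (6.626 × 10^-34 J·s) / (7.37 × 10^-10 m × 8.88 × 10^6 m/s)
m = 1.01 × 10^-31 kg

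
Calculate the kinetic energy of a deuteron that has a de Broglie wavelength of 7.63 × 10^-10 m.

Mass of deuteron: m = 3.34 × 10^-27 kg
1.13 × 10^-22 J (or 7.05 × 10^-4 eV)

From λ = h/√(2mKE), we solve for KE:

λ² = h²/(2mKE)
KE = h²/(2mλ²)
KE = (6.626 × 10^-34 J·s)² / (2 × 3.34 × 10^-27 kg × (7.63 × 10^-10 m)²)
KE = 1.13 × 10^-22 J
KE = 7.05 × 10^-4 eV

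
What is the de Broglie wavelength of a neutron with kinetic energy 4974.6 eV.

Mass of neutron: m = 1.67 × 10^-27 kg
4.06 × 10^-13 m

Using λ = h/√(2mKE):

First convert KE to Joules: KE = 4974.6 eV = 7.970 × 10^-16 J

λ = h/√(2mKE)
λ = (6.626 × 10^-34 J·s) / √(2 × 1.67 × 10^-27 kg × 7.970 × 10^-16 J)
λ = 4.06 × 10^-13 m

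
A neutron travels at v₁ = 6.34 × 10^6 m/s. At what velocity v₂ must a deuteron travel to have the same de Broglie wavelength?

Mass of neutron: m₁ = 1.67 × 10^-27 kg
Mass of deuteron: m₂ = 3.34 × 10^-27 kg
v₂ = 3.17 × 10^6 m/s

For equal de Broglie wavelengths: λ₁ = λ₂

h/(m₁v₁) = h/(m₂v₂)
m₁v₁ = m₂v₂
v₂ = v₁ · (m₁/m₂)

v₂ = 6.34 × 10^6 m/s × (1.67 × 10^-27 kg / 3.34 × 10^-27 kg)
v₂ = 3.17 × 10^6 m/s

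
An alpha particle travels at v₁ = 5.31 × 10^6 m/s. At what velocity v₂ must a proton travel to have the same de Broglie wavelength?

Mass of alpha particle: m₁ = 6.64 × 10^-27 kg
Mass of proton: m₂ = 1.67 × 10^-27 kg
v₂ = 2.11 × 10^7 m/s

For equal de Broglie wavelengths: λ₁ = λ₂

h/(m₁v₁) = h/(m₂v₂)
m₁v₁ = m₂v₂
v₂ = v₁ · (m₁/m₂)

v₂ = 5.31 × 10^6 m/s × (6.64 × 10^-27 kg / 1.67 × 10^-27 kg)
v₂ = 2.11 × 10^7 m/s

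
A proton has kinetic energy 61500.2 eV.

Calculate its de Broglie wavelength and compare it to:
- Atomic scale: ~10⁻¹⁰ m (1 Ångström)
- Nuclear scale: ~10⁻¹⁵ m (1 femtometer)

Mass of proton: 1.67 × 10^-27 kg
λ = 1.16 × 10^-13 m, which is between nuclear and atomic scales.

Using λ = h/√(2mKE):

KE = 61500.2 eV = 9.853 × 10^-15 J

λ = h/√(2mKE)
λ = (6.626 × 10^-34 J·s) / √(2 × 1.67 × 10^-27 kg × 9.853 × 10^-15 J)
λ = 1.16 × 10^-13 m

Comparison:
- Atomic scale (10⁻¹⁰ m): λ is 0.0012× this size
- Nuclear scale (10⁻¹⁵ m): λ is 1.2e+02× this size

The wavelength is between nuclear and atomic scales.

This wavelength is appropriate for probing atomic structure but too large for nuclear physics experiments.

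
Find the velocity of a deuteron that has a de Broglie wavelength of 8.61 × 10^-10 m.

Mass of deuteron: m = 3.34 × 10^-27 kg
2.30 × 10^2 m/s

From the de Broglie relation λ = h/(mv), we solve for v:

v = h/(mλ)
v = (6.626 × 10^-34 J·s) / (3.34 × 10^-27 kg × 8.61 × 10^-10 m)
v = 2.30 × 10^2 m/s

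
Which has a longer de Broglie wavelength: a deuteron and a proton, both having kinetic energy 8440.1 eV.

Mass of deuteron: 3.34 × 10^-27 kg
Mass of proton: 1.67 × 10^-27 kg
The proton has the longer wavelength.

Using λ = h/√(2mKE):

For deuteron: λ₁ = h/√(2m₁KE) = 2.20 × 10^-13 m
For proton: λ₂ = h/√(2m₂KE) = 3.12 × 10^-13 m

Since λ ∝ 1/√m at constant kinetic energy, the lighter particle has the longer wavelength.

The proton has the longer de Broglie wavelength.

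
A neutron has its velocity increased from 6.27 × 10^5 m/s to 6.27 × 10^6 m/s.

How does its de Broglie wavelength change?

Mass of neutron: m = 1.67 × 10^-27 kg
The wavelength decreases by a factor of 10.

Using λ = h/(mv):

Initial wavelength: λ₁ = h/(mv₁) = 6.33 × 10^-13 m
Final wavelength: λ₂ = h/(mv₂) = 6.33 × 10^-14 m

Since λ ∝ 1/v, when velocity increases by a factor of 10, the wavelength decreases by a factor of 10.

λ₂/λ₁ = v₁/v₂ = 1/10

The wavelength decreases by a factor of 10.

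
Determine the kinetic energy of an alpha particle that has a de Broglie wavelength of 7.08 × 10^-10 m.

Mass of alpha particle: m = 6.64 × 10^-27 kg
6.60 × 10^-23 J (or 4.12 × 10^-4 eV)

From λ = h/√(2mKE), we solve for KE:

λ² = h²/(2mKE)
KE = h²/(2mλ²)
KE = (6.626 × 10^-34 J·s)² / (2 × 6.64 × 10^-27 kg × (7.08 × 10^-10 m)²)
KE = 6.60 × 10^-23 J
KE = 4.12 × 10^-4 eV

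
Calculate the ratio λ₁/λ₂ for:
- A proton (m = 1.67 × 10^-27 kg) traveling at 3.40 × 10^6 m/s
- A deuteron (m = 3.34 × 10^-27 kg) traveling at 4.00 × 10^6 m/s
λ₁/λ₂ = 2.35

Using λ = h/(mv):

λ₁ = h/(m₁v₁) = 1.17 × 10^-13 m
λ₂ = h/(m₂v₂) = 4.96 × 10^-14 m

Ratio λ₁/λ₂ = (m₂v₂)/(m₁v₁)
         = (3.34 × 10^-27 kg × 4.00 × 10^6 m/s) / (1.67 × 10^-27 kg × 3.40 × 10^6 m/s)
         = 2.35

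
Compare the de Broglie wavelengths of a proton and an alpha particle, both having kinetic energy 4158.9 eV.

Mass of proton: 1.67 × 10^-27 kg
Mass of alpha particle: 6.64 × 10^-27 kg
The proton has the longer wavelength.

Using λ = h/√(2mKE):

For proton: λ₁ = h/√(2m₁KE) = 4.44 × 10^-13 m
For alpha particle: λ₂ = h/√(2m₂KE) = 2.23 × 10^-13 m

Since λ ∝ 1/√m at constant kinetic energy, the lighter particle has the longer wavelength.

The proton has the longer de Broglie wavelength.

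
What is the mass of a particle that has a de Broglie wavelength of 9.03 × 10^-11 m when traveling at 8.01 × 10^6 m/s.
9.16 × 10^-31 kg

From the de Broglie relation λ = h/(mv), we solve for m:

m = h/(λv)
m = (6.626 × 10^-34 J·s) / (9.03 × 10^-11 m × 8.01 × 10^6 m/s)
m = 9.16 × 10^-31 kg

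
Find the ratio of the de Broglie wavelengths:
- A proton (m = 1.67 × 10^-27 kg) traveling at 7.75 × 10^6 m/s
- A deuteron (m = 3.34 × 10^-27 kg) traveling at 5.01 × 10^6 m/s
λ₁/λ₂ = 1.29

Using λ = h/(mv):

λ₁ = h/(m₁v₁) = 5.12 × 10^-14 m
λ₂ = h/(m₂v₂) = 3.96 × 10^-14 m

Ratio λ₁/λ₂ = (m₂v₂)/(m₁v₁)
         = (3.34 × 10^-27 kg × 5.01 × 10^6 m/s) / (1.67 × 10^-27 kg × 7.75 × 10^6 m/s)
         = 1.29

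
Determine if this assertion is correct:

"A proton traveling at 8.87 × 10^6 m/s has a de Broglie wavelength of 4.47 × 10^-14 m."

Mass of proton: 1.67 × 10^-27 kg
True

The claim is correct.

Using λ = h/(mv):
λ = (6.626 × 10^-34 J·s) / (1.67 × 10^-27 kg × 8.87 × 10^6 m/s)
λ = 4.47 × 10^-14 m

This matches the claimed value.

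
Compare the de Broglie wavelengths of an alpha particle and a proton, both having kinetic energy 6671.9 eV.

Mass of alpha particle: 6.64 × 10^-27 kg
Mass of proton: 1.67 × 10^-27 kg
The proton has the longer wavelength.

Using λ = h/√(2mKE):

For alpha particle: λ₁ = h/√(2m₁KE) = 1.76 × 10^-13 m
For proton: λ₂ = h/√(2m₂KE) = 3.51 × 10^-13 m

Since λ ∝ 1/√m at constant kinetic energy, the lighter particle has the longer wavelength.

The proton has the longer de Broglie wavelength.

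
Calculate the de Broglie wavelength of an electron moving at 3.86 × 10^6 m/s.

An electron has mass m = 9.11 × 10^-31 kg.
1.88 × 10^-10 m

Using the de Broglie relation λ = h/(mv):

λ = h/(mv)
λ = (6.626 × 10^-34 J·s) / (9.11 × 10^-31 kg × 3.86 × 10^6 m/s)
λ = 1.88 × 10^-10 m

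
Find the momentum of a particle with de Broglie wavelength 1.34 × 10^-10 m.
4.94 × 10^-24 kg·m/s

From the de Broglie relation λ = h/p, we solve for p:

p = h/λ
p = (6.626 × 10^-34 J·s) / (1.34 × 10^-10 m)
p = 4.94 × 10^-24 kg·m/s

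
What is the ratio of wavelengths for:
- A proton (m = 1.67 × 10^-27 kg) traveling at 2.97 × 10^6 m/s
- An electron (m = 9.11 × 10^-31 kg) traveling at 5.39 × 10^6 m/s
λ₁/λ₂ = 9.90 × 10^-4

Using λ = h/(mv):

λ₁ = h/(m₁v₁) = 1.34 × 10^-13 m
λ₂ = h/(m₂v₂) = 1.35 × 10^-10 m

Ratio λ₁/λ₂ = (m₂v₂)/(m₁v₁)
         = (9.11 × 10^-31 kg × 5.39 × 10^6 m/s) / (1.67 × 10^-27 kg × 2.97 × 10^6 m/s)
         = 9.90 × 10^-4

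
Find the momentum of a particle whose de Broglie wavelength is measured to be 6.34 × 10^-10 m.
1.05 × 10^-24 kg·m/s

From the de Broglie relation λ = h/p, we solve for p:

p = h/λ
p = (6.626 × 10^-34 J·s) / (6.34 × 10^-10 m)
p = 1.05 × 10^-24 kg·m/s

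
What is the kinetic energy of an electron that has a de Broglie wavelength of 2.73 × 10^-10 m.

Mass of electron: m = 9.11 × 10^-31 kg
3.23 × 10^-18 J (or 20.2 eV)

From λ = h/√(2mKE), we solve for KE:

λ² = h²/(2mKE)
KE = h²/(2mλ²)
KE = (6.626 × 10^-34 J·s)² / (2 × 9.11 × 10^-31 kg × (2.73 × 10^-10 m)²)
KE = 3.23 × 10^-18 J
KE = 20.2 eV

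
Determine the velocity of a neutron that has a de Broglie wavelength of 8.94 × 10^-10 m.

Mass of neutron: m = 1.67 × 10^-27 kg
4.44 × 10^2 m/s

From the de Broglie relation λ = h/(mv), we solve for v:

v = h/(mλ)
v = (6.626 × 10^-34 J·s) / (1.67 × 10^-27 kg × 8.94 × 10^-10 m)
v = 4.44 × 10^2 m/s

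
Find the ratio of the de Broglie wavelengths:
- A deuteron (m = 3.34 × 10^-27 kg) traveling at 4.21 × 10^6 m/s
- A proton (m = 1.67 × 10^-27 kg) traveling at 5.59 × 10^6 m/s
λ₁/λ₂ = 0.664

Using λ = h/(mv):

λ₁ = h/(m₁v₁) = 4.71 × 10^-14 m
λ₂ = h/(m₂v₂) = 7.10 × 10^-14 m

Ratio λ₁/λ₂ = (m₂v₂)/(m₁v₁)
         = (1.67 × 10^-27 kg × 5.59 × 10^6 m/s) / (3.34 × 10^-27 kg × 4.21 × 10^6 m/s)
         = 0.664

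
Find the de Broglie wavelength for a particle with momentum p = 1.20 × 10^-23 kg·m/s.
5.52 × 10^-11 m

Using the de Broglie relation λ = h/p:

λ = h/p
λ = (6.626 × 10^-34 J·s) / (1.20 × 10^-23 kg·m/s)
λ = 5.52 × 10^-11 m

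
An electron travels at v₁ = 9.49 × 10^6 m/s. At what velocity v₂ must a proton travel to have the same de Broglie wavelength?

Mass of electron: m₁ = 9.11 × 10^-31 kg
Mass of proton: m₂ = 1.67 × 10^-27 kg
v₂ = 5.18 × 10^3 m/s

For equal de Broglie wavelengths: λ₁ = λ₂

h/(m₁v₁) = h/(m₂v₂)
m₁v₁ = m₂v₂
v₂ = v₁ · (m₁/m₂)

v₂ = 9.49 × 10^6 m/s × (9.11 × 10^-31 kg / 1.67 × 10^-27 kg)
v₂ = 5.18 × 10^3 m/s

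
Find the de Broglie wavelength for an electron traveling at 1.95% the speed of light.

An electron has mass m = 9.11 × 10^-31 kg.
1.24 × 10^-10 m

Using the de Broglie relation λ = h/(mv):

v = 1.95% × c = 5.846 × 10^6 m/s

λ = h/(mv)
λ = (6.626 × 10^-34 J·s) / (9.11 × 10^-31 kg × 5.846 × 10^6 m/s)
λ = 1.24 × 10^-10 m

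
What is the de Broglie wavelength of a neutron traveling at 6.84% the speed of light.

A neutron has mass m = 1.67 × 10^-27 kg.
1.93 × 10^-14 m

Using the de Broglie relation λ = h/(mv):

v = 6.84% × c = 2.051 × 10^7 m/s

λ = h/(mv)
λ = (6.626 × 10^-34 J·s) / (1.67 × 10^-27 kg × 2.051 × 10^7 m/s)
λ = 1.93 × 10^-14 m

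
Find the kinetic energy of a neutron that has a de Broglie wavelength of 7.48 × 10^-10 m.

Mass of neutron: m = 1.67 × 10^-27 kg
2.35 × 10^-22 J (or 1.47 × 10^-3 eV)

From λ = h/√(2mKE), we solve for KE:

λ² = h²/(2mKE)
KE = h²/(2mλ²)
KE = (6.626 × 10^-34 J·s)² / (2 × 1.67 × 10^-27 kg × (7.48 × 10^-10 m)²)
KE = 2.35 × 10^-22 J
KE = 1.47 × 10^-3 eV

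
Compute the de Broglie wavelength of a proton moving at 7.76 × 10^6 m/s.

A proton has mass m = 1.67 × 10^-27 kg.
5.11 × 10^-14 m

Using the de Broglie relation λ = h/(mv):

λ = h/(mv)
λ = (6.626 × 10^-34 J·s) / (1.67 × 10^-27 kg × 7.76 × 10^6 m/s)
λ = 5.11 × 10^-14 m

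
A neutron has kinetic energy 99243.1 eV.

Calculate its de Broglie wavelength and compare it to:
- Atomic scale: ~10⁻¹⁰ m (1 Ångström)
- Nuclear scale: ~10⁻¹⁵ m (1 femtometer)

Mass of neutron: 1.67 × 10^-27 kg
λ = 9.09 × 10^-14 m, which is between nuclear and atomic scales.

Using λ = h/√(2mKE):

KE = 99243.1 eV = 1.590 × 10^-14 J

λ = h/√(2mKE)
λ = (6.626 × 10^-34 J·s) / √(2 × 1.67 × 10^-27 kg × 1.590 × 10^-14 J)
λ = 9.09 × 10^-14 m

Comparison:
- Atomic scale (10⁻¹⁰ m): λ is 0.00091× this size
- Nuclear scale (10⁻¹⁵ m): λ is 91× this size

The wavelength is between nuclear and atomic scales.

This wavelength is appropriate for probing atomic structure but too large for nuclear physics experiments.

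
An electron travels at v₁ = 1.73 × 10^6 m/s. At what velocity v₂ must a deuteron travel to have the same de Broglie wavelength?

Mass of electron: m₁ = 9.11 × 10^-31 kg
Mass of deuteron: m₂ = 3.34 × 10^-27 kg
v₂ = 4.72 × 10^2 m/s

For equal de Broglie wavelengths: λ₁ = λ₂

h/(m₁v₁) = h/(m₂v₂)
m₁v₁ = m₂v₂
v₂ = v₁ · (m₁/m₂)

v₂ = 1.73 × 10^6 m/s × (9.11 × 10^-31 kg / 3.34 × 10^-27 kg)
v₂ = 4.72 × 10^2 m/s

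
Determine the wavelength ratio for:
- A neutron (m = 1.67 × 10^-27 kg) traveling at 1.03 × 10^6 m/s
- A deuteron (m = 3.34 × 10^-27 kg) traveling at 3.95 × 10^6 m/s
λ₁/λ₂ = 7.67

Using λ = h/(mv):

λ₁ = h/(m₁v₁) = 3.85 × 10^-13 m
λ₂ = h/(m₂v₂) = 5.02 × 10^-14 m

Ratio λ₁/λ₂ = (m₂v₂)/(m₁v₁)
         = (3.34 × 10^-27 kg × 3.95 × 10^6 m/s) / (1.67 × 10^-27 kg × 1.03 × 10^6 m/s)
         = 7.67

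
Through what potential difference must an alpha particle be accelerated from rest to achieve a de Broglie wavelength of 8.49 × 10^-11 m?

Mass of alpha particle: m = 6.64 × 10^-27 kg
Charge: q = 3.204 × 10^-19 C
1.43 × 10^-2 V

From λ = h/√(2mqV), we solve for V:

λ² = h²/(2mqV)
V = h²/(2mqλ²)
V = (6.626 × 10^-34 J·s)² / (2 × 6.64 × 10^-27 kg × 3.204 × 10^-19 C × (8.49 × 10^-11 m)²)
V = 1.43 × 10^-2 V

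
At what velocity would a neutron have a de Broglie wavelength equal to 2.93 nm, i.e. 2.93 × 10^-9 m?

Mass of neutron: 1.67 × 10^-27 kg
1.35 × 10^2 m/s

From λ = h/(mv), solve for v:

v = h/(mλ)
v = (6.626 × 10^-34 J·s) / (1.67 × 10^-27 kg × 2.93 × 10^-9 m)
v = 1.35 × 10^2 m/s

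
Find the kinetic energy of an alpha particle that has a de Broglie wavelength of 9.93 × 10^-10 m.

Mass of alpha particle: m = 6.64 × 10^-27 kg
3.35 × 10^-23 J (or 2.09 × 10^-4 eV)

From λ = h/√(2mKE), we solve for KE:

λ² = h²/(2mKE)
KE = h²/(2mλ²)
KE = (6.626 × 10^-34 J·s)² / (2 × 6.64 × 10^-27 kg × (9.93 × 10^-10 m)²)
KE = 3.35 × 10^-23 J
KE = 2.09 × 10^-4 eV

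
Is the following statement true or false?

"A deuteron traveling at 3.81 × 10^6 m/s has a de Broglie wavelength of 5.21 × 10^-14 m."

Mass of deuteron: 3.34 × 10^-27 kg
True

The claim is correct.

Using λ = h/(mv):
λ = (6.626 × 10^-34 J·s) / (3.34 × 10^-27 kg × 3.81 × 10^6 m/s)
λ = 5.21 × 10^-14 m

This matches the claimed value.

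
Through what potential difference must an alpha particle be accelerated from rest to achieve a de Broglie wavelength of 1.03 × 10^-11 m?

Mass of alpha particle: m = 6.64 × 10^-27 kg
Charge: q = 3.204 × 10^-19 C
9.73 × 10^-1 V

From λ = h/√(2mqV), we solve for V:

λ² = h²/(2mqV)
V = h²/(2mqλ²)
V = (6.626 × 10^-34 J·s)² / (2 × 6.64 × 10^-27 kg × 3.204 × 10^-19 C × (1.03 × 10^-11 m)²)
V = 9.73 × 10^-1 V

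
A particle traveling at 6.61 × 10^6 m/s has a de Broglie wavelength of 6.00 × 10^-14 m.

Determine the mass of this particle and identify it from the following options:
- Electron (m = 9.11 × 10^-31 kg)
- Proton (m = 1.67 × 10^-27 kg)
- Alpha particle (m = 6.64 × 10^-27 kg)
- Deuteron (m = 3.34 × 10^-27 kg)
The particle is a proton.

From λ = h/(mv), solve for mass:

m = h/(λv)
m = (6.626 × 10^-34 J·s) / (6.00 × 10^-14 m × 6.61 × 10^6 m/s)
m = 1.67 × 10^-27 kg

Comparing with the listed masses, this is closest to a proton.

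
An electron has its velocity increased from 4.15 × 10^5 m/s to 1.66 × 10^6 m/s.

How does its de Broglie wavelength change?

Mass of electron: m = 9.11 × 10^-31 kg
The wavelength decreases by a factor of 4.

Using λ = h/(mv):

Initial wavelength: λ₁ = h/(mv₁) = 1.75 × 10^-9 m
Final wavelength: λ₂ = h/(mv₂) = 4.38 × 10^-10 m

Since λ ∝ 1/v, when velocity increases by a factor of 4, the wavelength decreases by a factor of 4.

λ₂/λ₁ = v₁/v₂ = 1/4

The wavelength decreases by a factor of 4.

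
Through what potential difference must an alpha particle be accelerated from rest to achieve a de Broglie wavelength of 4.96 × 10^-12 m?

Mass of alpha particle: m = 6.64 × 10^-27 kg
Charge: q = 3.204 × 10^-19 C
4.19 V

From λ = h/√(2mqV), we solve for V:

λ² = h²/(2mqV)
V = h²/(2mqλ²)
V = (6.626 × 10^-34 J·s)² / (2 × 6.64 × 10^-27 kg × 3.204 × 10^-19 C × (4.96 × 10^-12 m)²)
V = 4.19 V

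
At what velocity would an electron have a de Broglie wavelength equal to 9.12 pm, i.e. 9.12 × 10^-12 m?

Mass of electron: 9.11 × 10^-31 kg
7.98 × 10^7 m/s

From λ = h/(mv), solve for v:

v = h/(mλ)
v = (6.626 × 10^-34 J·s) / (9.11 × 10^-31 kg × 9.12 × 10^-12 m)
v = 7.98 × 10^7 m/s

Note: This velocity is 26.6% of the speed of light, so relativistic corrections would be needed for a more accurate calculation.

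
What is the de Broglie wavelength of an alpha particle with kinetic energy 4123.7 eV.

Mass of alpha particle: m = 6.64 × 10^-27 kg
2.24 × 10^-13 m

Using λ = h/√(2mKE):

First convert KE to Joules: KE = 4123.7 eV = 6.607 × 10^-16 J

λ = h/√(2mKE)
λ = (6.626 × 10^-34 J·s) / √(2 × 6.64 × 10^-27 kg × 6.607 × 10^-16 J)
λ = 2.24 × 10^-13 m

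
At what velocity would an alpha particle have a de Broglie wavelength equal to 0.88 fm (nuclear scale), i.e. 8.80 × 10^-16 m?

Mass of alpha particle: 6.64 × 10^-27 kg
1.13 × 10^8 m/s

From λ = h/(mv), solve for v:

v = h/(mλ)
v = (6.626 × 10^-34 J·s) / (6.64 × 10^-27 kg × 8.80 × 10^-16 m)
v = 1.13 × 10^8 m/s

Note: This velocity is 37.8% of the speed of light, so relativistic corrections would be needed for a more accurate calculation.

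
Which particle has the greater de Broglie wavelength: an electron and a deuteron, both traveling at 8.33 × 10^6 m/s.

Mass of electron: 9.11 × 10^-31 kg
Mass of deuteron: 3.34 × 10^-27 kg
The electron has the longer wavelength.

Using λ = h/(mv), since both particles have the same velocity, the wavelength depends only on mass.

For electron: λ₁ = h/(m₁v) = 8.73 × 10^-11 m
For deuteron: λ₂ = h/(m₂v) = 2.38 × 10^-14 m

Since λ ∝ 1/m at constant velocity, the lighter particle has the longer wavelength.

The electron has the longer de Broglie wavelength.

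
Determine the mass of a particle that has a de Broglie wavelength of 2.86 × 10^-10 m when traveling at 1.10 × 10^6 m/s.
2.11 × 10^-30 kg

From the de Broglie relation λ = h/(mv), we solve for m:

m = h/(λv)
m = (6.626 × 10^-34 J·s) / (2.86 × 10^-10 m × 1.10 × 10^6 m/s)
m = 2.11 × 10^-30 kg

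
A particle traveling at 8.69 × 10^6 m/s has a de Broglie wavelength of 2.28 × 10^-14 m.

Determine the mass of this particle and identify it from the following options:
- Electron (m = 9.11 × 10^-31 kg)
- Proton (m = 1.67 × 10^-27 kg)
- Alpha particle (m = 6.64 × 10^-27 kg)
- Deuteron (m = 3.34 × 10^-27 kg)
The particle is a deuteron.

From λ = h/(mv), solve for mass:

m = h/(λv)
m = (6.626 × 10^-34 J·s) / (2.28 × 10^-14 m × 8.69 × 10^6 m/s)
m = 3.34 × 10^-27 kg

Comparing with the listed masses, this is closest to a deuteron.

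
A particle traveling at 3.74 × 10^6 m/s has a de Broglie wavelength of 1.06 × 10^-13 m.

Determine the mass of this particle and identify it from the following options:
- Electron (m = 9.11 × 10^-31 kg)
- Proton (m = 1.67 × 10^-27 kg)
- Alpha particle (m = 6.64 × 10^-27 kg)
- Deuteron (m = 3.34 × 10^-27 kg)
The particle is a proton.

From λ = h/(mv), solve for mass:

m = h/(λv)
m = (6.626 × 10^-34 J·s) / (1.06 × 10^-13 m × 3.74 × 10^6 m/s)
m = 1.67 × 10^-27 kg

Comparing with the listed masses, this is closest to a proton.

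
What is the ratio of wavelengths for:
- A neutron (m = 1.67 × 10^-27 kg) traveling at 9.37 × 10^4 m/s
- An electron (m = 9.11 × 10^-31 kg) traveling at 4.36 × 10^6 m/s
λ₁/λ₂ = 0.0254

Using λ = h/(mv):

λ₁ = h/(m₁v₁) = 4.23 × 10^-12 m
λ₂ = h/(m₂v₂) = 1.67 × 10^-10 m

Ratio λ₁/λ₂ = (m₂v₂)/(m₁v₁)
         = (9.11 × 10^-31 kg × 4.36 × 10^6 m/s) / (1.67 × 10^-27 kg × 9.37 × 10^4 m/s)
         = 0.0254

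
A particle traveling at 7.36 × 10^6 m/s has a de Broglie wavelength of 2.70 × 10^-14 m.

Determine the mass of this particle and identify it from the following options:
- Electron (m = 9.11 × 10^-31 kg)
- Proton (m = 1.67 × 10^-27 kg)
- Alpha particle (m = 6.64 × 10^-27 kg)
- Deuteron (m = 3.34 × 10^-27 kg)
The particle is a deuteron.

From λ = h/(mv), solve for mass:

m = h/(λv)
m = (6.626 × 10^-34 J·s) / (2.70 × 10^-14 m × 7.36 × 10^6 m/s)
m = 3.33 × 10^-27 kg

Comparing with the listed masses, this is closest to a deuteron.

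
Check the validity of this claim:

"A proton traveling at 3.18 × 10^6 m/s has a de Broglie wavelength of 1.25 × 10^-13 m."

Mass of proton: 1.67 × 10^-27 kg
True

The claim is correct.

Using λ = h/(mv):
λ = (6.626 × 10^-34 J·s) / (1.67 × 10^-27 kg × 3.18 × 10^6 m/s)
λ = 1.25 × 10^-13 m

This matches the claimed value.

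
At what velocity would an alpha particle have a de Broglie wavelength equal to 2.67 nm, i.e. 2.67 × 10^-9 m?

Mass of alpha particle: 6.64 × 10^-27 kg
3.74 × 10^1 m/s

From λ = h/(mv), solve for v:

v = h/(mλ)
v = (6.626 × 10^-34 J·s) / (6.64 × 10^-27 kg × 2.67 × 10^-9 m)
v = 3.74 × 10^1 m/s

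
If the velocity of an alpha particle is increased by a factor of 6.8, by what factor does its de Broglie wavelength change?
The wavelength decreases by a factor of 6.8.

From λ = h/(mv), the wavelength is inversely proportional to velocity:

λ ∝ 1/v

If v → 6.8v, then λ → λ/6.8

When velocity is increased by a factor of 6.8, the wavelength decreases by a factor of 6.8.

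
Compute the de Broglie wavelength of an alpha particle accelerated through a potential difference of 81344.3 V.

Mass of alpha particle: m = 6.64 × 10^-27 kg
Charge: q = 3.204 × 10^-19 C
3.56 × 10^-14 m

When a particle is accelerated through voltage V, it gains kinetic energy KE = qV.

The de Broglie wavelength is then λ = h/√(2mqV):

λ = h/√(2mqV)
λ = (6.626 × 10^-34 J·s) / √(2 × 6.64 × 10^-27 kg × 3.204 × 10^-19 C × 81344.3 V)
λ = 3.56 × 10^-14 m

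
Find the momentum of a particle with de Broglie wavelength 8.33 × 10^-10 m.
7.95 × 10^-25 kg·m/s

From the de Broglie relation λ = h/p, we solve for p:

p = h/λ
p = (6.626 × 10^-34 J·s) / (8.33 × 10^-10 m)
p = 7.95 × 10^-25 kg·m/s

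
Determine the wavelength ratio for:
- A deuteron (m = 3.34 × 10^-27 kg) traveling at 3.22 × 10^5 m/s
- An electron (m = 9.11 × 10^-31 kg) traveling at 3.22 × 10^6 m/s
λ₁/λ₂ = 2.73 × 10^-3

Using λ = h/(mv):

λ₁ = h/(m₁v₁) = 6.16 × 10^-13 m
λ₂ = h/(m₂v₂) = 2.26 × 10^-10 m

Ratio λ₁/λ₂ = (m₂v₂)/(m₁v₁)
         = (9.11 × 10^-31 kg × 3.22 × 10^6 m/s) / (3.34 × 10^-27 kg × 3.22 × 10^5 m/s)
         = 2.73 × 10^-3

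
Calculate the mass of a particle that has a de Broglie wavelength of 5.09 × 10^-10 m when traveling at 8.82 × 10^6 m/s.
1.48 × 10^-31 kg

From the de Broglie relation λ = h/(mv), we solve for m:

m = h/(λv)
m = (6.626 × 10^-34 J·s) / (5.09 × 10^-10 m × 8.82 × 10^6 m/s)
m = 1.48 × 10^-31 kg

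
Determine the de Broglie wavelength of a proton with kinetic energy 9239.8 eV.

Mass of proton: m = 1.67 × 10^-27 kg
2.98 × 10^-13 m

Using λ = h/√(2mKE):

First convert KE to Joules: KE = 9239.8 eV = 1.480 × 10^-15 J

λ = h/√(2mKE)
λ = (6.626 × 10^-34 J·s) / √(2 × 1.67 × 10^-27 kg × 1.480 × 10^-15 J)
λ = 2.98 × 10^-13 m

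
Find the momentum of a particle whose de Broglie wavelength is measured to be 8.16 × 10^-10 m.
8.12 × 10^-25 kg·m/s

From the de Broglie relation λ = h/p, we solve for p:

p = h/λ
p = (6.626 × 10^-34 J·s) / (8.16 × 10^-10 m)
p = 8.12 × 10^-25 kg·m/s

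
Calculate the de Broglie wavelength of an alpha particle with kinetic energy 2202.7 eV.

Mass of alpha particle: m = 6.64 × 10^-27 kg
3.06 × 10^-13 m

Using λ = h/√(2mKE):

First convert KE to Joules: KE = 2202.7 eV = 3.529 × 10^-16 J

λ = h/√(2mKE)
λ = (6.626 × 10^-34 J·s) / √(2 × 6.64 × 10^-27 kg × 3.529 × 10^-16 J)
λ = 3.06 × 10^-13 m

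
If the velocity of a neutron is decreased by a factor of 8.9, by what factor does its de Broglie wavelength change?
The wavelength increases by a factor of 8.9.

From λ = h/(mv), the wavelength is inversely proportional to velocity:

λ ∝ 1/v

If v → v/8.9, then λ → 8.9λ

When velocity is decreased by a factor of 8.9, the wavelength increases by a factor of 8.9.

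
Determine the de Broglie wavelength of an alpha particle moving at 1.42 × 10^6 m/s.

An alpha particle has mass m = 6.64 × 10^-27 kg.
7.03 × 10^-14 m

Using the de Broglie relation λ = h/(mv):

λ = h/(mv)
λ = (6.626 × 10^-34 J·s) / (6.64 × 10^-27 kg × 1.42 × 10^6 m/s)
λ = 7.03 × 10^-14 m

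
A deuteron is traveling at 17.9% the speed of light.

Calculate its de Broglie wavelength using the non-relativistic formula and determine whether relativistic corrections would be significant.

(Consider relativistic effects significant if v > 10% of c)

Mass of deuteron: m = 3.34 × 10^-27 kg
Yes, relativistic corrections are needed.

Using the non-relativistic de Broglie formula λ = h/(mv):

v = 17.9% × c = 5.366 × 10^7 m/s

λ = h/(mv)
λ = (6.626 × 10^-34 J·s) / (3.34 × 10^-27 kg × 5.366 × 10^7 m/s)
λ = 3.70 × 10^-15 m

Since v = 17.9% of c > 10% of c, relativistic corrections ARE significant and the actual wavelength would differ from this non-relativistic estimate.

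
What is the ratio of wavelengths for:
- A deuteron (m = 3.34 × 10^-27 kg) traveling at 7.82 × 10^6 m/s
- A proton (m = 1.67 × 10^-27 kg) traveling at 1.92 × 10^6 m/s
λ₁/λ₂ = 0.123

Using λ = h/(mv):

λ₁ = h/(m₁v₁) = 2.54 × 10^-14 m
λ₂ = h/(m₂v₂) = 2.07 × 10^-13 m

Ratio λ₁/λ₂ = (m₂v₂)/(m₁v₁)
         = (1.67 × 10^-27 kg × 1.92 × 10^6 m/s) / (3.34 × 10^-27 kg × 7.82 × 10^6 m/s)
         = 0.123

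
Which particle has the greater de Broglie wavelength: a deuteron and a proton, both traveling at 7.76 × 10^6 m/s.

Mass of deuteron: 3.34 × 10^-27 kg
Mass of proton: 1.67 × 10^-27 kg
The proton has the longer wavelength.

Using λ = h/(mv), since both particles have the same velocity, the wavelength depends only on mass.

For deuteron: λ₁ = h/(m₁v) = 2.56 × 10^-14 m
For proton: λ₂ = h/(m₂v) = 5.11 × 10^-14 m

Since λ ∝ 1/m at constant velocity, the lighter particle has the longer wavelength.

The proton has the longer de Broglie wavelength.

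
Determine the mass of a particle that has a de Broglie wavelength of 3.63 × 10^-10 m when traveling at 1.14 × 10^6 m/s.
1.60 × 10^-30 kg

From the de Broglie relation λ = h/(mv), we solve for m:

m = h/(λv)
m = (6.626 × 10^-34 J·s) / (3.63 × 10^-10 m × 1.14 × 10^6 m/s)
m = 1.60 × 10^-30 kg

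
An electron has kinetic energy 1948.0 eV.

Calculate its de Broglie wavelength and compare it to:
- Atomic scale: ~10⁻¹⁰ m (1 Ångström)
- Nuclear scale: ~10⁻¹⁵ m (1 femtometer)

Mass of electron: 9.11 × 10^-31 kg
λ = 2.78 × 10^-11 m, which is between nuclear and atomic scales.

Using λ = h/√(2mKE):

KE = 1948.0 eV = 3.121 × 10^-16 J

λ = h/√(2mKE)
λ = (6.626 × 10^-34 J·s) / √(2 × 9.11 × 10^-31 kg × 3.121 × 10^-16 J)
λ = 2.78 × 10^-11 m

Comparison:
- Atomic scale (10⁻¹⁰ m): λ is 0.28× this size
- Nuclear scale (10⁻¹⁵ m): λ is 2.8e+04× this size

The wavelength is between nuclear and atomic scales.

This wavelength is appropriate for probing atomic structure but too large for nuclear physics experiments.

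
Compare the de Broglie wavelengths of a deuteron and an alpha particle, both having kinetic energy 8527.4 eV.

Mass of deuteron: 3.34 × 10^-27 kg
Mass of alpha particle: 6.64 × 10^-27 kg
The deuteron has the longer wavelength.

Using λ = h/√(2mKE):

For deuteron: λ₁ = h/√(2m₁KE) = 2.19 × 10^-13 m
For alpha particle: λ₂ = h/√(2m₂KE) = 1.56 × 10^-13 m

Since λ ∝ 1/√m at constant kinetic energy, the lighter particle has the longer wavelength.

The deuteron has the longer de Broglie wavelength.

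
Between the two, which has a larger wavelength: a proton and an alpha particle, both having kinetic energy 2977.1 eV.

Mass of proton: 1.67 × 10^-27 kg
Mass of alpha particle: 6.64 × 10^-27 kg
The proton has the longer wavelength.

Using λ = h/√(2mKE):

For proton: λ₁ = h/√(2m₁KE) = 5.25 × 10^-13 m
For alpha particle: λ₂ = h/√(2m₂KE) = 2.63 × 10^-13 m

Since λ ∝ 1/√m at constant kinetic energy, the lighter particle has the longer wavelength.

The proton has the longer de Broglie wavelength.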